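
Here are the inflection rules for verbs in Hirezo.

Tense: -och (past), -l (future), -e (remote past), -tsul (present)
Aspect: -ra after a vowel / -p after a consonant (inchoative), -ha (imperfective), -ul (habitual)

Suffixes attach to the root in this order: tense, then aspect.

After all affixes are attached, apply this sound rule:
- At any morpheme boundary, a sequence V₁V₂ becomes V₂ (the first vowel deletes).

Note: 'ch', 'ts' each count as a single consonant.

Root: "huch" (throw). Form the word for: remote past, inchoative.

huchera

Attach tense remote past -e → huche.
Attach aspect inchoative -ra (after vowel 'e') → huchera.
Vowel deletion: no change.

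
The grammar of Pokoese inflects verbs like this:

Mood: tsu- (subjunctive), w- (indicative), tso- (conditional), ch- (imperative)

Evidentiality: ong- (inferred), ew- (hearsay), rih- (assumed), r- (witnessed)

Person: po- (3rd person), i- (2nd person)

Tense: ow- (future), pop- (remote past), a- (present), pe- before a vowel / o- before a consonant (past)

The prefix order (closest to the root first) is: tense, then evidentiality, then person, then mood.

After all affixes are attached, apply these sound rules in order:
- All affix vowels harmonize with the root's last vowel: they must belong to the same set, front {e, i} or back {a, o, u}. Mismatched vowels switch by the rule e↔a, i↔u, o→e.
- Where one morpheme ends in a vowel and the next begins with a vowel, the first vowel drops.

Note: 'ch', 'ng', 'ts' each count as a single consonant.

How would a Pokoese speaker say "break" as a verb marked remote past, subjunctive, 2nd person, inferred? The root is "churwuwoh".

tsongpopchurwuwoh

Attach tense remote past pop- → popchurwuwoh.
Attach evidentiality inferred ong- → ongpopchurwuwoh.
Attach person 2nd person i- → iongpopchurwuwoh.
Attach mood subjunctive tsu- → tsuiongpopchurwuwoh.
Apply vowel harmony: tsuiongpopchurwuwoh → tsuuongpopchurwuwoh.
Apply vowel deletion: tsuuongpopchurwuwoh → tsongpopchurwuwoh.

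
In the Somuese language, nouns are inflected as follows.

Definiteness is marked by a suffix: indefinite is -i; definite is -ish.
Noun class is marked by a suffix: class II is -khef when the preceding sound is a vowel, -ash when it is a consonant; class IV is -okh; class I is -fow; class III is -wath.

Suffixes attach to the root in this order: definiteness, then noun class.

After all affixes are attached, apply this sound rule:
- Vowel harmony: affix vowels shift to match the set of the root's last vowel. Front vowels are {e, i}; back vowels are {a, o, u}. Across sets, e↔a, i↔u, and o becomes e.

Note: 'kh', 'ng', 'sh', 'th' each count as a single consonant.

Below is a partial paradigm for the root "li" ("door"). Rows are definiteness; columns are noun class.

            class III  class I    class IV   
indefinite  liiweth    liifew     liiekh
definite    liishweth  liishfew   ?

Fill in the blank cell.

liishekh

Attach definiteness definite -ish → liish.
Attach noun class class IV -okh → liishokh.
Apply vowel harmony: liishokh → liishekh.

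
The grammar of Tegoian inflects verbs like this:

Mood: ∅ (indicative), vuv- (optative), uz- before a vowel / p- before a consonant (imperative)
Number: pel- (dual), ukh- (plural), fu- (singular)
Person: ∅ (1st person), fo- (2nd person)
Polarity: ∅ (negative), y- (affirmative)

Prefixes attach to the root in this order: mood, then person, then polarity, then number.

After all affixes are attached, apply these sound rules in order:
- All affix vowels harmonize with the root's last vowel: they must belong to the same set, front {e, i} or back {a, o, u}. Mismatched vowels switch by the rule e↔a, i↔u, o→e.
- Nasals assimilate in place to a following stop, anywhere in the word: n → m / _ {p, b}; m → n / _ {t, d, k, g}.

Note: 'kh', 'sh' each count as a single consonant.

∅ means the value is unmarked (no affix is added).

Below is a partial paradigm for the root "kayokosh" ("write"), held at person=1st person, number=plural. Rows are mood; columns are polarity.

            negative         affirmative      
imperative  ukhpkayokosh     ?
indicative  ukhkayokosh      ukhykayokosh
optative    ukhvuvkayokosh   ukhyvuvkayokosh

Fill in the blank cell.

Attach mood imperative p- (before consonant 'k') → pkayokosh.
person = 1st person: zero marking, form stays pkayokosh.
Attach polarity affirmative y- → ypkayokosh.
Attach number plural ukh- → ukhypkayokosh.
Vowel harmony: no change.
Nasal assimilation: no change.

ukhypkayokosh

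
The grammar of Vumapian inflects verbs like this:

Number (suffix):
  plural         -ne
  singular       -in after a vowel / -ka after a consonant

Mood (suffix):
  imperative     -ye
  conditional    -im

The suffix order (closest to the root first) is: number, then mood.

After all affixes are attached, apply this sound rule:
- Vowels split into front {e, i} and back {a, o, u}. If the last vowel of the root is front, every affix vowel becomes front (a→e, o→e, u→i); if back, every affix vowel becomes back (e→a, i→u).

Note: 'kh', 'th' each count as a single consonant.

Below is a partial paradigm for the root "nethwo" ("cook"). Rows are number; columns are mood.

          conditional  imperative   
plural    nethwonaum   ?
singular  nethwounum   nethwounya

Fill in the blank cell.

nethwonaya

Attach number plural -ne → nethwone.
Attach mood imperative -ye → nethwoneye.
Apply vowel harmony: nethwoneye → nethwonaya.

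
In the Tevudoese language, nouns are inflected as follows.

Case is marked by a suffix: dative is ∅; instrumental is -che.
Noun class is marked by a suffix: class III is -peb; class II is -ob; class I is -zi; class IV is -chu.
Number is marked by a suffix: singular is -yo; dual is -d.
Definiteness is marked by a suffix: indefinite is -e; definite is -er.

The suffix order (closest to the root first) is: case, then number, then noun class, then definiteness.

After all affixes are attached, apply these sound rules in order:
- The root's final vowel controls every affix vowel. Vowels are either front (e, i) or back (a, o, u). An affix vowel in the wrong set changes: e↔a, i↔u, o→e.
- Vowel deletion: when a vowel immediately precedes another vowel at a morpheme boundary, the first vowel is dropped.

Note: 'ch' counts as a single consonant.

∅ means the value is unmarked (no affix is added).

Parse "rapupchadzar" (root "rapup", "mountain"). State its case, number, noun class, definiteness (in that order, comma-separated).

instrumental, dual, class I, definite

Segment: rapup-che-d-zi-er.
case: -che → instrumental.
number: -d → dual.
noun class: -zi → class I.
definiteness: -er → definite.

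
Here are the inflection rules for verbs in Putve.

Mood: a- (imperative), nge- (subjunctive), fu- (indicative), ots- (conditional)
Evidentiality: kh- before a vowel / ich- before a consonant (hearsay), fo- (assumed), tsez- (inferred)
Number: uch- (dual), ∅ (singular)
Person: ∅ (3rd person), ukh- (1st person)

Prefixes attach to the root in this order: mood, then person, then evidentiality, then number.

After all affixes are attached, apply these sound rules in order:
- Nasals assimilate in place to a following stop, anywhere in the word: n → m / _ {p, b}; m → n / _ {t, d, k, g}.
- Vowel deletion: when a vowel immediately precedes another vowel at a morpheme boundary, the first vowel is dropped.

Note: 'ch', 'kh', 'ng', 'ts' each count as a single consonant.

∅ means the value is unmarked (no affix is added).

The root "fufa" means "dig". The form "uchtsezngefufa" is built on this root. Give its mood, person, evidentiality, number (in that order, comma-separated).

subjunctive, 3rd person, inferred, dual

Segment: uch-tsez-nge-fufa.
mood: nge- → subjunctive.
person: ∅ → 3rd person.
evidentiality: tsez- → inferred.
number: uch- → dual.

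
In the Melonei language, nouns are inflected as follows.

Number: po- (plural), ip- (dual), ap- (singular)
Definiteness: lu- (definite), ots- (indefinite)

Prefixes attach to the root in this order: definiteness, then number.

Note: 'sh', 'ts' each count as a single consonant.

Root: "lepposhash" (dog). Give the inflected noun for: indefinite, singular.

Attach definiteness indefinite ots- → otslepposhash.
Attach number singular ap- → apotslepposhash.

apotslepposhash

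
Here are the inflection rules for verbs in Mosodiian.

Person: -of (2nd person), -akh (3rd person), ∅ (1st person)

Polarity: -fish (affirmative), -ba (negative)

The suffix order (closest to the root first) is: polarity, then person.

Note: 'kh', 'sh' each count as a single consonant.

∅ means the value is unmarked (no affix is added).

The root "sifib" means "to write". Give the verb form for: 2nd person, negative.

sifibbaof

Attach polarity negative -ba → sifibba.
Attach person 2nd person -of → sifibbaof.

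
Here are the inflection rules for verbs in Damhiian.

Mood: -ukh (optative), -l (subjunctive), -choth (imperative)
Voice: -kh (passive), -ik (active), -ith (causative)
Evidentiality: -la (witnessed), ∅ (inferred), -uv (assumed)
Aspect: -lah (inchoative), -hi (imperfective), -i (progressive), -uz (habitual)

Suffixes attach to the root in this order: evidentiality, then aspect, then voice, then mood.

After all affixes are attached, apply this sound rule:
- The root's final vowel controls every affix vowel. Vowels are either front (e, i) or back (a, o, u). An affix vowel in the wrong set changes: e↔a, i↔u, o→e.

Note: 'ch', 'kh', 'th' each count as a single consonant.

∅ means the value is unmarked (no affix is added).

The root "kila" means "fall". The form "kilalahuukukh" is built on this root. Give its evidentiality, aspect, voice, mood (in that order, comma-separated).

Segment: kila-la-hi-ik-ukh.
evidentiality: -la → witnessed.
aspect: -hi → imperfective.
voice: -ik → active.
mood: -ukh → optative.

witnessed, imperfective, active, optative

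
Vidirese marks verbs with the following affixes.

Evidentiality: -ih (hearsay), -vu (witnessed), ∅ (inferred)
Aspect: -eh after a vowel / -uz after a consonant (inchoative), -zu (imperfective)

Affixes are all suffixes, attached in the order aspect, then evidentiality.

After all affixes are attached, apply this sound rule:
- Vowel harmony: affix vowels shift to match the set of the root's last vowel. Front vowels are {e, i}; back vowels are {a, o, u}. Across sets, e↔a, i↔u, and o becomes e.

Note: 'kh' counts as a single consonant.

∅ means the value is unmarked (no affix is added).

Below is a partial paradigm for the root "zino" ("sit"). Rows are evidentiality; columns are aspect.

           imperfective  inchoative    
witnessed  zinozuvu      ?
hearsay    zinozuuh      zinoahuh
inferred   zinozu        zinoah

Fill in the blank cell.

Attach aspect inchoative -eh (after vowel 'o') → zinoeh.
Attach evidentiality witnessed -vu → zinoehvu.
Apply vowel harmony: zinoehvu → zinoahvu.

zinoahvu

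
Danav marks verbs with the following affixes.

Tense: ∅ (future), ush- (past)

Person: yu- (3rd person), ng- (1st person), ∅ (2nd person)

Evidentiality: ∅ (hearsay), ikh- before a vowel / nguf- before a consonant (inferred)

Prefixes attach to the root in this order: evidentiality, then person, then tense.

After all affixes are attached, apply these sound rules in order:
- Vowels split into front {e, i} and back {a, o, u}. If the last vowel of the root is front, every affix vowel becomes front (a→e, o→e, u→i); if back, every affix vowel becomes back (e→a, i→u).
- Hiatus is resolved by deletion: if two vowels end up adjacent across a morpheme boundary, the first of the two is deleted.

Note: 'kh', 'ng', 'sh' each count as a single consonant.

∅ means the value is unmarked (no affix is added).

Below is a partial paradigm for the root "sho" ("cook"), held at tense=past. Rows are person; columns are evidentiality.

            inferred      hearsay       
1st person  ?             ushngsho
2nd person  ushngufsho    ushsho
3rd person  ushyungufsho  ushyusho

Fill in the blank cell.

ushngngufsho

Attach evidentiality inferred nguf- (before consonant 'sh') → ngufsho.
Attach person 1st person ng- → ngngufsho.
Attach tense past ush- → ushngngufsho.
Vowel harmony: no change.
Vowel deletion: no change.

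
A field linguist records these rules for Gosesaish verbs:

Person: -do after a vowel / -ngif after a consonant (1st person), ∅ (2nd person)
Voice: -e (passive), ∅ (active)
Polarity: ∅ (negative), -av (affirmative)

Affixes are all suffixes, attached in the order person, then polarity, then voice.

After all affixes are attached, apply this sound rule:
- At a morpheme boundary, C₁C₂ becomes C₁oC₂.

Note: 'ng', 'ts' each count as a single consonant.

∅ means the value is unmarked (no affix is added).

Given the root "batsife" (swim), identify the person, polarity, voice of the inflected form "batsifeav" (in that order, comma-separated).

Segment: batsife-av.
person: ∅ → 2nd person.
polarity: -av → affirmative.
voice: ∅ → active.

2nd person, affirmative, active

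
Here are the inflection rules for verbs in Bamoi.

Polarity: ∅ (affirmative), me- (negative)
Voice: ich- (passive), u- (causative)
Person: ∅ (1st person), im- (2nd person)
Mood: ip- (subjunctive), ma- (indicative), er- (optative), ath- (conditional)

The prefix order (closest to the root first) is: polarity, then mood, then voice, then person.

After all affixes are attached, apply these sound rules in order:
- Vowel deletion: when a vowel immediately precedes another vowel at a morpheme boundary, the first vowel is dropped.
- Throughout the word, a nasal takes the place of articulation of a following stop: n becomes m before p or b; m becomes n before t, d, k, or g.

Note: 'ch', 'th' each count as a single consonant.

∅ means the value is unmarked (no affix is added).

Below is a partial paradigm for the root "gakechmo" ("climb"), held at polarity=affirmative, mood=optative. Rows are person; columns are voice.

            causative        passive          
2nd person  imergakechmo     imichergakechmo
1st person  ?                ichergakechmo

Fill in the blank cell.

polarity = affirmative: zero marking, form stays gakechmo.
Attach mood optative er- → ergakechmo.
Attach voice causative u- → uergakechmo.
person = 1st person: zero marking, form stays uergakechmo.
Apply vowel deletion: uergakechmo → ergakechmo.
Nasal assimilation: no change.

ergakechmo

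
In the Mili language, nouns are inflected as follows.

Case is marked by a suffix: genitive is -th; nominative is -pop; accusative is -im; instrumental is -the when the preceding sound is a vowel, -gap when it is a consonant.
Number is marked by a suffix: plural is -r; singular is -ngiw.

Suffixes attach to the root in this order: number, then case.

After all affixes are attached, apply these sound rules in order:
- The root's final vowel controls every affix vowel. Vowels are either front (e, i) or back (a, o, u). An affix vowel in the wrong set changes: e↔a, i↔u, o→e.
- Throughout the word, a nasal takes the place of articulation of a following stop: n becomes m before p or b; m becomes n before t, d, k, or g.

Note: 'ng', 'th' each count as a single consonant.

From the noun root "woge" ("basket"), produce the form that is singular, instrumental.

wogengiwgep

Attach number singular -ngiw → wogengiw.
Attach case instrumental -gap (after consonant 'w') → wogengiwgap.
Apply vowel harmony: wogengiwgap → wogengiwgep.
Nasal assimilation: no change.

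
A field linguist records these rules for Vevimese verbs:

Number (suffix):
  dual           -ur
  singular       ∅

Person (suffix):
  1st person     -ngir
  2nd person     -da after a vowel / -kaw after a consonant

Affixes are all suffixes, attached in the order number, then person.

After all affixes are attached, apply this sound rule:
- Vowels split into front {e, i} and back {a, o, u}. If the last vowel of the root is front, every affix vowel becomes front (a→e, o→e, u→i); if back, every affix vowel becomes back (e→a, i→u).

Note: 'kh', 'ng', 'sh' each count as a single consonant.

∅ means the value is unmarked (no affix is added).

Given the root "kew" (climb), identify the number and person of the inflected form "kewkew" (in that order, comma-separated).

singular, 2nd person

Segment: kew-kaw.
number: ∅ → singular.
person: -da/kaw → 2nd person.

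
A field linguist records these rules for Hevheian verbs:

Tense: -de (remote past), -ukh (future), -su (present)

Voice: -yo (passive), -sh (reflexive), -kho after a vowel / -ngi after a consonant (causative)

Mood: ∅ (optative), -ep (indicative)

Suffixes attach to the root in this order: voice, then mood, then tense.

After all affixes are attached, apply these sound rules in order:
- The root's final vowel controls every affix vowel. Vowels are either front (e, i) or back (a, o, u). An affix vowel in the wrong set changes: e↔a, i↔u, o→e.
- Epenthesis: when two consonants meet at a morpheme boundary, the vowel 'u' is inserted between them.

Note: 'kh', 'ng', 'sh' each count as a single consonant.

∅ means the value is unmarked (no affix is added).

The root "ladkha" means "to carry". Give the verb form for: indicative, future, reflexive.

Attach voice reflexive -sh → ladkhash.
Attach mood indicative -ep → ladkhashep.
Attach tense future -ukh → ladkhashepukh.
Apply vowel harmony: ladkhashepukh → ladkhashapukh.
Epenthesis: no change.

ladkhashapukh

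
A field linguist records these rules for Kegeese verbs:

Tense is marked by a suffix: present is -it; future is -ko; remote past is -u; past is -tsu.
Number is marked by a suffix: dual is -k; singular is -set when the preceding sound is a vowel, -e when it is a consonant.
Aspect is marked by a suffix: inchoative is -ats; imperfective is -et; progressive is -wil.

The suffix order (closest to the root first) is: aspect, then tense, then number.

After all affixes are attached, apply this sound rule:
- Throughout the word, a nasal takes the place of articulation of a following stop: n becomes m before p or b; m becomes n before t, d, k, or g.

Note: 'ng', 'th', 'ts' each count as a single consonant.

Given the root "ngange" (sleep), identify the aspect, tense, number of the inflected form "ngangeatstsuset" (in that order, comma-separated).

inchoative, past, singular

Segment: ngange-ats-tsu-set.
aspect: -ats → inchoative.
tense: -tsu → past.
number: -set/e → singular.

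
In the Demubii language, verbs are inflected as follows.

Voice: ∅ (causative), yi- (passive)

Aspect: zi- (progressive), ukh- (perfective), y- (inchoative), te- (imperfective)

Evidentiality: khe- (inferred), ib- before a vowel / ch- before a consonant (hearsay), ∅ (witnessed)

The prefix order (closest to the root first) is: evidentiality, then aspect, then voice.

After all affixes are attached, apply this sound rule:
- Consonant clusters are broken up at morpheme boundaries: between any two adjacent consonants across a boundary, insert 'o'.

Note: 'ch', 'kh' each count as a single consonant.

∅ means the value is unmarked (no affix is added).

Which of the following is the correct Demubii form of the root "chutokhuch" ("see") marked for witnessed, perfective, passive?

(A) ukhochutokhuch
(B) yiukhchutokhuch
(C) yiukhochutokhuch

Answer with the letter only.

C

evidentiality = witnessed: zero marking, form stays chutokhuch.
Attach aspect perfective ukh- → ukhchutokhuch.
Attach voice passive yi- → yiukhchutokhuch.
Apply epenthesis: yiukhchutokhuch → yiukhochutokhuch.
So the correct form is yiukhochutokhuch, option (C).
(A) ukhochutokhuch is wrong: it uses causative instead of passive for voice.
(B) yiukhchutokhuch is wrong: it fails to apply the sound rule(s).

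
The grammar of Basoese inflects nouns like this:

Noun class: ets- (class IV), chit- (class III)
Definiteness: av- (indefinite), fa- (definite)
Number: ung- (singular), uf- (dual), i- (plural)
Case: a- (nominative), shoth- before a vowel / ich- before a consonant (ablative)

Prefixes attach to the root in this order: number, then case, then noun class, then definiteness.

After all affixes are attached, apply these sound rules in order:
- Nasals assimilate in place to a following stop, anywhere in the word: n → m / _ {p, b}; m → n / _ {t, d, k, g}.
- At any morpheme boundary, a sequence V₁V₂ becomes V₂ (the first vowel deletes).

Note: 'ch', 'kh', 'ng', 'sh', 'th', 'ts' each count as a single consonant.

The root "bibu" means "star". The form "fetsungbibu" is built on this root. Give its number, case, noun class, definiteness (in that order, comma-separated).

Segment: fa-ets-a-ung-bibu.
number: ung- → singular.
case: a- → nominative.
noun class: ets- → class IV.
definiteness: fa- → definite.

singular, nominative, class IV, definite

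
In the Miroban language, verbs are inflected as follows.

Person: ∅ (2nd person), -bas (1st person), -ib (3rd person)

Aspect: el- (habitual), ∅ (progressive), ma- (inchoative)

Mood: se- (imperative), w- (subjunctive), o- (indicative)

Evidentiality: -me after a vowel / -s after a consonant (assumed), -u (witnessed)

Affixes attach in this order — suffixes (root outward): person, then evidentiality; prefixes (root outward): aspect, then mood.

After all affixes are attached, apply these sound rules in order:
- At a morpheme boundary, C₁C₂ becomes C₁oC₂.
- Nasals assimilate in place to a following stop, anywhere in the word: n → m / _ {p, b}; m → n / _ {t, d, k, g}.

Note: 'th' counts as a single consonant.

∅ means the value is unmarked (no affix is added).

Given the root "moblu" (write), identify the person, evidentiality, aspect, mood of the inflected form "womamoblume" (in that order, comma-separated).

Segment: w-ma-moblu-me.
person: ∅ → 2nd person.
evidentiality: -me/s → assumed.
aspect: ma- → inchoative.
mood: w- → subjunctive.

2nd person, assumed, inchoative, subjunctive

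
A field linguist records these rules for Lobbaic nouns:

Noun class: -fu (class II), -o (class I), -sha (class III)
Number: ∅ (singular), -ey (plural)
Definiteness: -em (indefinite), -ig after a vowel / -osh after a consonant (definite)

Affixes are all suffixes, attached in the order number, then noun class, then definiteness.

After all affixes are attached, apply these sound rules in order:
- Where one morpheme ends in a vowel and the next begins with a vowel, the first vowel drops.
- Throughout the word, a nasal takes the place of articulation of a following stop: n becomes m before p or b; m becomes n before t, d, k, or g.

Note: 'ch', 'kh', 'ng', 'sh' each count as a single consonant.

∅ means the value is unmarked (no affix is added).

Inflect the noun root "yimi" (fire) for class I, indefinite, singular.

yimem

number = singular: zero marking, form stays yimi.
Attach noun class class I -o → yimio.
Attach definiteness indefinite -em → yimioem.
Apply vowel deletion: yimioem → yimem.
Nasal assimilation: no change.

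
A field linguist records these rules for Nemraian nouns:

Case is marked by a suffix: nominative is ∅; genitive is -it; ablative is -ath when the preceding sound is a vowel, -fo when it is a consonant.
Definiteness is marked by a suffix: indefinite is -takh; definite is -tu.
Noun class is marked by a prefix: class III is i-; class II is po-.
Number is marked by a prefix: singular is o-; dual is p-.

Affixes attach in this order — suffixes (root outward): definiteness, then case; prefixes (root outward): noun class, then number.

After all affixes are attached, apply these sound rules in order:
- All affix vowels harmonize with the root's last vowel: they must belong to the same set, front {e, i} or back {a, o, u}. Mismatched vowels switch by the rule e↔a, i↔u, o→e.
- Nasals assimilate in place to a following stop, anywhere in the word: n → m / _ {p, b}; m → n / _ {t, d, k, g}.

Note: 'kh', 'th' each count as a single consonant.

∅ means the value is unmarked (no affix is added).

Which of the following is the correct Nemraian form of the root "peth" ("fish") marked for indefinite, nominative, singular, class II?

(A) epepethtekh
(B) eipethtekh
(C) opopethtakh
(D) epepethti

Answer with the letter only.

A

Attach definiteness indefinite -takh → pethtakh.
Attach noun class class II po- → popethtakh.
case = nominative: zero marking, form stays popethtakh.
Attach number singular o- → opopethtakh.
Apply vowel harmony: opopethtakh → epepethtekh.
Nasal assimilation: no change.
So the correct form is epepethtekh, option (A).
(D) epepethti is wrong: it uses definite instead of indefinite for definiteness.
(B) eipethtekh is wrong: it uses class III instead of class II for noun class.
(C) opopethtakh is wrong: it fails to apply the sound rule(s).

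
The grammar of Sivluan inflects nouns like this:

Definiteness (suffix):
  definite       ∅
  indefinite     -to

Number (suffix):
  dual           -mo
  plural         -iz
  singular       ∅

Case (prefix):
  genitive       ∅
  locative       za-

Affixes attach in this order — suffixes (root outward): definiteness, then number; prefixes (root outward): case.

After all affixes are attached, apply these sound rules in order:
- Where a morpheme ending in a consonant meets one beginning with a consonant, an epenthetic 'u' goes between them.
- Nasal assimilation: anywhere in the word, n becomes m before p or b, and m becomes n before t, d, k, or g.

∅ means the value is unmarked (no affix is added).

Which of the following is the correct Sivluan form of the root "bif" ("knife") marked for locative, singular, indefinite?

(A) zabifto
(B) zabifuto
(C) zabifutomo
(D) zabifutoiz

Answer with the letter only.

Attach case locative za- → zabif.
Attach definiteness indefinite -to → zabifto.
number = singular: zero marking, form stays zabifto.
Apply epenthesis: zabifto → zabifuto.
Nasal assimilation: no change.
So the correct form is zabifuto, option (B).
(A) zabifto is wrong: it fails to apply the sound rule(s).
(C) zabifutomo is wrong: it uses dual instead of singular for number.
(D) zabifutoiz is wrong: it uses plural instead of singular for number.

B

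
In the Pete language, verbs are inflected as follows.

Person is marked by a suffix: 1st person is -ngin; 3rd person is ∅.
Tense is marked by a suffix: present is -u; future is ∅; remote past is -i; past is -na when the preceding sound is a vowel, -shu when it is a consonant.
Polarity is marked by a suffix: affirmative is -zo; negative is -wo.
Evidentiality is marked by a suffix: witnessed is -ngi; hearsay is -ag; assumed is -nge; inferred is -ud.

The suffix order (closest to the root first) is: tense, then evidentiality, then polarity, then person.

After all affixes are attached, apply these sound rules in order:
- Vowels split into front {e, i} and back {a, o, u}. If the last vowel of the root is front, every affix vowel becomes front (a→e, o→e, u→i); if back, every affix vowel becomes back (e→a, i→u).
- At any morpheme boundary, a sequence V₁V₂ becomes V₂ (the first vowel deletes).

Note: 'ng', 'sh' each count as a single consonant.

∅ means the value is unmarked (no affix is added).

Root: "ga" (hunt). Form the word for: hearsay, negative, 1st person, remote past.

Attach tense remote past -i → gai.
Attach evidentiality hearsay -ag → gaiag.
Attach polarity negative -wo → gaiagwo.
Attach person 1st person -ngin → gaiagwongin.
Apply vowel harmony: gaiagwongin → gauagwongun.
Apply vowel deletion: gauagwongun → gagwongun.

gagwongun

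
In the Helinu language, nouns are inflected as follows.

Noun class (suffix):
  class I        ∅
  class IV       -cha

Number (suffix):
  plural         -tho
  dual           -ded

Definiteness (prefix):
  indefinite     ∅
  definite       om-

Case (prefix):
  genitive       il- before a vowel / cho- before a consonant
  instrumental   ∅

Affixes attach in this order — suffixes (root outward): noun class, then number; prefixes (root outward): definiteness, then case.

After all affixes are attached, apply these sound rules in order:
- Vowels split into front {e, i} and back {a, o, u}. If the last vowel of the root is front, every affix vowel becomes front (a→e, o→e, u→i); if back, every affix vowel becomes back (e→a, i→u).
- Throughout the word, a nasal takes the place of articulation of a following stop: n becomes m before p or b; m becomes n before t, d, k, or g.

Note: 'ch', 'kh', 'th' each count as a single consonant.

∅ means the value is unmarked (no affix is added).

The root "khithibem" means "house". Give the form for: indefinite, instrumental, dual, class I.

definiteness = indefinite: zero marking, form stays khithibem.
case = instrumental: zero marking, form stays khithibem.
noun class = class I: zero marking, form stays khithibem.
Attach number dual -ded → khithibemded.
Vowel harmony: no change.
Apply nasal assimilation: khithibemded → khithibended.

khithibended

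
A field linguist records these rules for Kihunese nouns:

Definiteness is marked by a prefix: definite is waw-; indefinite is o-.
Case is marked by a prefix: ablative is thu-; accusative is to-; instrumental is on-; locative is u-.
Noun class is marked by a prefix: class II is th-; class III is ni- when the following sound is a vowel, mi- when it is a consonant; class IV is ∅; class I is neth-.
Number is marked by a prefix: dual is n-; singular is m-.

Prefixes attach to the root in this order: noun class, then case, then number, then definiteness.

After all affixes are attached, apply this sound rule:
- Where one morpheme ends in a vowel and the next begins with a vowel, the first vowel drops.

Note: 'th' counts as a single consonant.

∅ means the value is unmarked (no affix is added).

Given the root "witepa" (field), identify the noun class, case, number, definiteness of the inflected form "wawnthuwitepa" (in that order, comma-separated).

Segment: waw-n-thu-witepa.
noun class: ∅ → class IV.
case: thu- → ablative.
number: n- → dual.
definiteness: waw- → definite.

class IV, ablative, dual, definite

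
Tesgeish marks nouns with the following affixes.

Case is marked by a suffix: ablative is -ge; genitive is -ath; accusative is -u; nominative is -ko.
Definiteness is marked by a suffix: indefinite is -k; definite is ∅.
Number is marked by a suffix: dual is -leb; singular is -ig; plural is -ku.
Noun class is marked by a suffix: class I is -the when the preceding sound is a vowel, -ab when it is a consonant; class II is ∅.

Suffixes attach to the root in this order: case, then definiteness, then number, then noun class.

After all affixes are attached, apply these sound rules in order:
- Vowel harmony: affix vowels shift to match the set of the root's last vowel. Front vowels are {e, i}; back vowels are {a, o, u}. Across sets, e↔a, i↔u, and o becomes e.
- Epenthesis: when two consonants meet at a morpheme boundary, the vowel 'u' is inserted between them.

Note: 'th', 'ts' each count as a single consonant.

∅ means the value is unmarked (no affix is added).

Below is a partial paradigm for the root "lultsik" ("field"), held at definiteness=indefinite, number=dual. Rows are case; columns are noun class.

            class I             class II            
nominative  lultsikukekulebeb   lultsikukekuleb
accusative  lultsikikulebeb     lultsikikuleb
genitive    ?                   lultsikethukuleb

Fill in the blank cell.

lultsikethukulebeb

Attach case genitive -ath → lultsikath.
Attach definiteness indefinite -k → lultsikathk.
Attach number dual -leb → lultsikathkleb.
Attach noun class class I -ab (after consonant 'b') → lultsikathklebab.
Apply vowel harmony: lultsikathklebab → lultsikethklebeb.
Apply epenthesis: lultsikethklebeb → lultsikethukulebeb.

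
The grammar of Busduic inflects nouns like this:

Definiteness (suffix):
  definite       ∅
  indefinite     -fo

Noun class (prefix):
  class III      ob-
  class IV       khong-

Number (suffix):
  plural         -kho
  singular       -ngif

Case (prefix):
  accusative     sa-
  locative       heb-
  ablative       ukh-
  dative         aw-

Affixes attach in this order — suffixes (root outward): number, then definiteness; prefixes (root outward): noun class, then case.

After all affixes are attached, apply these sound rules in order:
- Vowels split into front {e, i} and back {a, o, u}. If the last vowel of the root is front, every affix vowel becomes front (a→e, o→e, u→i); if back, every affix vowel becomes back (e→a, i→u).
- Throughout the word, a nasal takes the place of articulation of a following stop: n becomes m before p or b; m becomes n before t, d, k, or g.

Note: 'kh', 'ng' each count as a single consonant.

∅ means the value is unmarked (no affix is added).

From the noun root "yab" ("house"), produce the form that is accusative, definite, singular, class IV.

sakhongyabnguf

Attach number singular -ngif → yabngif.
Attach noun class class IV khong- → khongyabngif.
Attach case accusative sa- → sakhongyabngif.
definiteness = definite: zero marking, form stays sakhongyabngif.
Apply vowel harmony: sakhongyabngif → sakhongyabnguf.
Nasal assimilation: no change.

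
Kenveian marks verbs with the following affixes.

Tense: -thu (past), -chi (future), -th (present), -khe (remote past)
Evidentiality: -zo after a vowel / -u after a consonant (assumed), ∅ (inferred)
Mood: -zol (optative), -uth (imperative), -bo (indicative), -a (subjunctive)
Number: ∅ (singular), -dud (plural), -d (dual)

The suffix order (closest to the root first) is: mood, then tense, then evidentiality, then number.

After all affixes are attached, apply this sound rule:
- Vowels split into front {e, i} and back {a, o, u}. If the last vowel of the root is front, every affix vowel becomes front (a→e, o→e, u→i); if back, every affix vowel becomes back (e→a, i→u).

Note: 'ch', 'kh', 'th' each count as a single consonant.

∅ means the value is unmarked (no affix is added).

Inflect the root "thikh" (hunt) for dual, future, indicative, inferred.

Attach mood indicative -bo → thikhbo.
Attach tense future -chi → thikhbochi.
evidentiality = inferred: zero marking, form stays thikhbochi.
Attach number dual -d → thikhbochid.
Apply vowel harmony: thikhbochid → thikhbechid.

thikhbechid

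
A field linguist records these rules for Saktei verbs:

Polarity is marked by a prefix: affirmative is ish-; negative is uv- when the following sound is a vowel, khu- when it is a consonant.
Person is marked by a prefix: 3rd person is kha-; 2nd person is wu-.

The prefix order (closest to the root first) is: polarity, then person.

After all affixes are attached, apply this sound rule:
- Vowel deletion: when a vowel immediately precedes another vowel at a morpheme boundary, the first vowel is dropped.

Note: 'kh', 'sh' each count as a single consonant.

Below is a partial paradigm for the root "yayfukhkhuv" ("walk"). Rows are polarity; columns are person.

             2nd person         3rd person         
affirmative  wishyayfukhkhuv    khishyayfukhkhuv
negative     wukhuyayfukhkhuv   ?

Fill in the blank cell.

Attach polarity negative khu- (before consonant 'y') → khuyayfukhkhuv.
Attach person 3rd person kha- → khakhuyayfukhkhuv.
Vowel deletion: no change.

khakhuyayfukhkhuv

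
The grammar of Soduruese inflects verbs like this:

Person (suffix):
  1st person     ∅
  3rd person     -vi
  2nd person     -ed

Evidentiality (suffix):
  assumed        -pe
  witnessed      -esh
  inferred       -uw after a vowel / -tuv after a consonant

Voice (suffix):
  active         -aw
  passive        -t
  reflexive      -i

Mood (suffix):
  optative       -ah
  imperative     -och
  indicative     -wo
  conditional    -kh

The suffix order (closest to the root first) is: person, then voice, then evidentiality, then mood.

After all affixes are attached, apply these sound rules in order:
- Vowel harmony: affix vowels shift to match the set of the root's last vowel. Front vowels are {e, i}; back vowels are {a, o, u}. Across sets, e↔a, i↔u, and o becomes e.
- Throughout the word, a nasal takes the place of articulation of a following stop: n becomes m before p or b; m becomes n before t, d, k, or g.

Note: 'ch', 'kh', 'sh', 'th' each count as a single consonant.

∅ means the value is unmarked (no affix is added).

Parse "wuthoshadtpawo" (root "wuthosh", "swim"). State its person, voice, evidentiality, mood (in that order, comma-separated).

Segment: wuthosh-ed-t-pe-wo.
person: -ed → 2nd person.
voice: -t → passive.
evidentiality: -pe → assumed.
mood: -wo → indicative.

2nd person, passive, assumed, indicative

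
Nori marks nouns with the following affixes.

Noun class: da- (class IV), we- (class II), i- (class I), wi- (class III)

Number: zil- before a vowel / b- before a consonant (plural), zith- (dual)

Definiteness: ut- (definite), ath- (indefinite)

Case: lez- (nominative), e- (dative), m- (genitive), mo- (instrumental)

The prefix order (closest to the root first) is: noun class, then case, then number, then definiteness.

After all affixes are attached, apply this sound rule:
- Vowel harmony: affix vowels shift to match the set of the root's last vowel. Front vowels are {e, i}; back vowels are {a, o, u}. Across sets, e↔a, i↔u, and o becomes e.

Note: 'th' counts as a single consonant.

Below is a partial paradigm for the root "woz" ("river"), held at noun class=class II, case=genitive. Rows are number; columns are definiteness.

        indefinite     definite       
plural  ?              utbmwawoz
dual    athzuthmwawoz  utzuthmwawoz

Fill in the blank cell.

Attach noun class class II we- → wewoz.
Attach case genitive m- → mwewoz.
Attach number plural b- (before consonant 'm') → bmwewoz.
Attach definiteness indefinite ath- → athbmwewoz.
Apply vowel harmony: athbmwewoz → athbmwawoz.

athbmwawoz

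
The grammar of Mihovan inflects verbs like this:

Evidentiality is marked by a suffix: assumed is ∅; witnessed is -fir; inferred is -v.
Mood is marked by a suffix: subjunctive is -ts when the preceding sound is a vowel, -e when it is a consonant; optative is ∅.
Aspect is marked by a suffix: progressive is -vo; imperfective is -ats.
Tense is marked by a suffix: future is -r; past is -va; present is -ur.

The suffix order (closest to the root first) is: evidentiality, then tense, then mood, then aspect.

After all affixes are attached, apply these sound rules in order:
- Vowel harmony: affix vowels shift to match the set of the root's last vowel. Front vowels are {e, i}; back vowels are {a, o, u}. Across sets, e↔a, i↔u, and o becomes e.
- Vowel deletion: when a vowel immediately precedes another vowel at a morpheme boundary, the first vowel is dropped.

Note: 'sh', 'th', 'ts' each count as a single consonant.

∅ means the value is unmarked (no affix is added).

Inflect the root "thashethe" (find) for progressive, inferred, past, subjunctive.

thashethevvetsve

Attach evidentiality inferred -v → thashethev.
Attach tense past -va → thashethevva.
Attach mood subjunctive -ts (after vowel 'a') → thashethevvats.
Attach aspect progressive -vo → thashethevvatsvo.
Apply vowel harmony: thashethevvatsvo → thashethevvetsve.
Vowel deletion: no change.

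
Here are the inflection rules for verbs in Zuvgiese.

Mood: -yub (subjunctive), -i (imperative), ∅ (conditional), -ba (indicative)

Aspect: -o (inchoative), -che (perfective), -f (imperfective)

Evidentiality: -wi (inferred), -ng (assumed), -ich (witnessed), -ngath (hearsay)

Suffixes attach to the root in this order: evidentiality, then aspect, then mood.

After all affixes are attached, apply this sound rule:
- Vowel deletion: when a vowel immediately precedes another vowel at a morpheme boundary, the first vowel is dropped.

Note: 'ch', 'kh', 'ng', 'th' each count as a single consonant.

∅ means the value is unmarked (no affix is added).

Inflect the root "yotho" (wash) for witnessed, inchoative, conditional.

yothicho

Attach evidentiality witnessed -ich → yothoich.
Attach aspect inchoative -o → yothoicho.
mood = conditional: zero marking, form stays yothoicho.
Apply vowel deletion: yothoicho → yothicho.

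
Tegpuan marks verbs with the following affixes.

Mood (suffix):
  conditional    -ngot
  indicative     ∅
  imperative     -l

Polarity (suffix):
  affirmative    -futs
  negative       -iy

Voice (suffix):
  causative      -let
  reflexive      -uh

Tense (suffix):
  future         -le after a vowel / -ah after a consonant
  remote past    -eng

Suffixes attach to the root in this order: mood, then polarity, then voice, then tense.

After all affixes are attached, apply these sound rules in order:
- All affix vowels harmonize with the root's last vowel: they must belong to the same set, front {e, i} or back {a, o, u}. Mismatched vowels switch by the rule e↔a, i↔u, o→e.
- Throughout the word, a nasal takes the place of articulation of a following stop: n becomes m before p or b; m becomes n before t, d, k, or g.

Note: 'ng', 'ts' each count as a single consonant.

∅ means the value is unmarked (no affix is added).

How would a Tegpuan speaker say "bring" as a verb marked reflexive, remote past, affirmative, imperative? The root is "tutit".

Attach mood imperative -l → tutitl.
Attach polarity affirmative -futs → tutitlfuts.
Attach voice reflexive -uh → tutitlfutsuh.
Attach tense remote past -eng → tutitlfutsuheng.
Apply vowel harmony: tutitlfutsuheng → tutitlfitsiheng.
Nasal assimilation: no change.

tutitlfitsiheng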